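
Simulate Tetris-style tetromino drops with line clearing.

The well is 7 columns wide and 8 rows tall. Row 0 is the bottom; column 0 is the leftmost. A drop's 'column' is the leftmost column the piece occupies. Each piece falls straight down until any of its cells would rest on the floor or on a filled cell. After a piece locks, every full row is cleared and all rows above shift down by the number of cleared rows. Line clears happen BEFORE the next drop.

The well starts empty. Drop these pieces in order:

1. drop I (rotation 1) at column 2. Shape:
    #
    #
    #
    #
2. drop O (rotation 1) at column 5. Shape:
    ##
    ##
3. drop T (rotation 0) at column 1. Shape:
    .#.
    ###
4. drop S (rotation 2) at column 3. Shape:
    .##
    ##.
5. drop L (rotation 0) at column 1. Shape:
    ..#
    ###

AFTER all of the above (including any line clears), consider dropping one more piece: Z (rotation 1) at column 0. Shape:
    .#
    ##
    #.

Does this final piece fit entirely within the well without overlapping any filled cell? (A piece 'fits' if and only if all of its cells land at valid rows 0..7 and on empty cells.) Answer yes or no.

Drop 1: I rot1 at col 2 lands with bottom-row=0; cleared 0 line(s) (total 0); column heights now [0 0 4 0 0 0 0], max=4
Drop 2: O rot1 at col 5 lands with bottom-row=0; cleared 0 line(s) (total 0); column heights now [0 0 4 0 0 2 2], max=4
Drop 3: T rot0 at col 1 lands with bottom-row=4; cleared 0 line(s) (total 0); column heights now [0 5 6 5 0 2 2], max=6
Drop 4: S rot2 at col 3 lands with bottom-row=5; cleared 0 line(s) (total 0); column heights now [0 5 6 6 7 7 2], max=7
Drop 5: L rot0 at col 1 lands with bottom-row=6; cleared 0 line(s) (total 0); column heights now [0 7 7 8 7 7 2], max=8
Test piece Z rot1 at col 0 (width 2): heights before test = [0 7 7 8 7 7 2]; fits = False

Answer: no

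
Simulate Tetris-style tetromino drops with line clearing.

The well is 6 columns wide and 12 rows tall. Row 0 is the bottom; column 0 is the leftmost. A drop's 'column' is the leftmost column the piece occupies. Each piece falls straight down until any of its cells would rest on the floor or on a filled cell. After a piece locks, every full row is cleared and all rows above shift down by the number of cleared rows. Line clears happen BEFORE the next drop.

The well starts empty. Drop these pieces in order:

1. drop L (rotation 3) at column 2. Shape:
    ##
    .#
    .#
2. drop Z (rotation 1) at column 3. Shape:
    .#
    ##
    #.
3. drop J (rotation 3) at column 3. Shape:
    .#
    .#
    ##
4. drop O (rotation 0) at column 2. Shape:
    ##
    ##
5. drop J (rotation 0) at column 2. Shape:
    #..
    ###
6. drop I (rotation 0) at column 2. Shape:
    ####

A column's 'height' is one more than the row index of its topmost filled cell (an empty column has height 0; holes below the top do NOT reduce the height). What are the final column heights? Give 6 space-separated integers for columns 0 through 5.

Answer: 0 0 12 12 12 12

Derivation:
Drop 1: L rot3 at col 2 lands with bottom-row=0; cleared 0 line(s) (total 0); column heights now [0 0 3 3 0 0], max=3
Drop 2: Z rot1 at col 3 lands with bottom-row=3; cleared 0 line(s) (total 0); column heights now [0 0 3 5 6 0], max=6
Drop 3: J rot3 at col 3 lands with bottom-row=6; cleared 0 line(s) (total 0); column heights now [0 0 3 7 9 0], max=9
Drop 4: O rot0 at col 2 lands with bottom-row=7; cleared 0 line(s) (total 0); column heights now [0 0 9 9 9 0], max=9
Drop 5: J rot0 at col 2 lands with bottom-row=9; cleared 0 line(s) (total 0); column heights now [0 0 11 10 10 0], max=11
Drop 6: I rot0 at col 2 lands with bottom-row=11; cleared 0 line(s) (total 0); column heights now [0 0 12 12 12 12], max=12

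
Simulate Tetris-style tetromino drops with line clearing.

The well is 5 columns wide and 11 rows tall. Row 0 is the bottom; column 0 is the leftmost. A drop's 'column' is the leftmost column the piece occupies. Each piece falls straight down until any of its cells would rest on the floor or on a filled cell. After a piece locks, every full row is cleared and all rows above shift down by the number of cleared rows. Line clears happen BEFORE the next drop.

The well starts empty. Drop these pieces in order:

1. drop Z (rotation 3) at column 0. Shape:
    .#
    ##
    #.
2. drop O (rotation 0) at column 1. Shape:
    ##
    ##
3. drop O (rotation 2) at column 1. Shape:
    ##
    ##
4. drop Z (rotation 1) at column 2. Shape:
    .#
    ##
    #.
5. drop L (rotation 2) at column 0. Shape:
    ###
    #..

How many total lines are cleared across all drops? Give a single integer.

Drop 1: Z rot3 at col 0 lands with bottom-row=0; cleared 0 line(s) (total 0); column heights now [2 3 0 0 0], max=3
Drop 2: O rot0 at col 1 lands with bottom-row=3; cleared 0 line(s) (total 0); column heights now [2 5 5 0 0], max=5
Drop 3: O rot2 at col 1 lands with bottom-row=5; cleared 0 line(s) (total 0); column heights now [2 7 7 0 0], max=7
Drop 4: Z rot1 at col 2 lands with bottom-row=7; cleared 0 line(s) (total 0); column heights now [2 7 9 10 0], max=10
Drop 5: L rot2 at col 0 lands with bottom-row=8; cleared 0 line(s) (total 0); column heights now [10 10 10 10 0], max=10

Answer: 0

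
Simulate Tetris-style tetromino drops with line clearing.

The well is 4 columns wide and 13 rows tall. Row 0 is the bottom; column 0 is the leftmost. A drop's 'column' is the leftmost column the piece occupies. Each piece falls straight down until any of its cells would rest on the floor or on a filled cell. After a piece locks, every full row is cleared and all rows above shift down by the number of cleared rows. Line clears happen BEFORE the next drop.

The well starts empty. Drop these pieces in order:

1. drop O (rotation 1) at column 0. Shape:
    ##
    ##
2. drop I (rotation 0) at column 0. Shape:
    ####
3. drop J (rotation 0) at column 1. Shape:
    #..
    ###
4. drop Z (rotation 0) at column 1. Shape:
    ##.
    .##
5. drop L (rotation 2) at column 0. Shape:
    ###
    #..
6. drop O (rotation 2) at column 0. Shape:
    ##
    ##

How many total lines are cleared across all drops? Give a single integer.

Drop 1: O rot1 at col 0 lands with bottom-row=0; cleared 0 line(s) (total 0); column heights now [2 2 0 0], max=2
Drop 2: I rot0 at col 0 lands with bottom-row=2; cleared 1 line(s) (total 1); column heights now [2 2 0 0], max=2
Drop 3: J rot0 at col 1 lands with bottom-row=2; cleared 0 line(s) (total 1); column heights now [2 4 3 3], max=4
Drop 4: Z rot0 at col 1 lands with bottom-row=3; cleared 0 line(s) (total 1); column heights now [2 5 5 4], max=5
Drop 5: L rot2 at col 0 lands with bottom-row=4; cleared 0 line(s) (total 1); column heights now [6 6 6 4], max=6
Drop 6: O rot2 at col 0 lands with bottom-row=6; cleared 0 line(s) (total 1); column heights now [8 8 6 4], max=8

Answer: 1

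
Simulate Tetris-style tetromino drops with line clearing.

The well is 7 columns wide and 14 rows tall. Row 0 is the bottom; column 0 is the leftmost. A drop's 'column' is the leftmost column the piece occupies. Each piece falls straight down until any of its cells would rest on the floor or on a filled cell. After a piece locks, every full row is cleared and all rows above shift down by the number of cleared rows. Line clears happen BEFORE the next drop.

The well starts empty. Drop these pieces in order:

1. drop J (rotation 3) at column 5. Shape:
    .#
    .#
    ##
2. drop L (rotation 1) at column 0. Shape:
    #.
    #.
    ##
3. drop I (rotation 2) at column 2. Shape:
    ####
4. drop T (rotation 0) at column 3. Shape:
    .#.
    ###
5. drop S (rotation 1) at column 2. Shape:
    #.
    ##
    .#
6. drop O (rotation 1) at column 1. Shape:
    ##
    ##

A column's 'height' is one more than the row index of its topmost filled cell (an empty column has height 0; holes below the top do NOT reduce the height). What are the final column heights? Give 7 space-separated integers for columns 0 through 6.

Answer: 3 8 8 5 4 3 3

Derivation:
Drop 1: J rot3 at col 5 lands with bottom-row=0; cleared 0 line(s) (total 0); column heights now [0 0 0 0 0 1 3], max=3
Drop 2: L rot1 at col 0 lands with bottom-row=0; cleared 0 line(s) (total 0); column heights now [3 1 0 0 0 1 3], max=3
Drop 3: I rot2 at col 2 lands with bottom-row=1; cleared 0 line(s) (total 0); column heights now [3 1 2 2 2 2 3], max=3
Drop 4: T rot0 at col 3 lands with bottom-row=2; cleared 0 line(s) (total 0); column heights now [3 1 2 3 4 3 3], max=4
Drop 5: S rot1 at col 2 lands with bottom-row=3; cleared 0 line(s) (total 0); column heights now [3 1 6 5 4 3 3], max=6
Drop 6: O rot1 at col 1 lands with bottom-row=6; cleared 0 line(s) (total 0); column heights now [3 8 8 5 4 3 3], max=8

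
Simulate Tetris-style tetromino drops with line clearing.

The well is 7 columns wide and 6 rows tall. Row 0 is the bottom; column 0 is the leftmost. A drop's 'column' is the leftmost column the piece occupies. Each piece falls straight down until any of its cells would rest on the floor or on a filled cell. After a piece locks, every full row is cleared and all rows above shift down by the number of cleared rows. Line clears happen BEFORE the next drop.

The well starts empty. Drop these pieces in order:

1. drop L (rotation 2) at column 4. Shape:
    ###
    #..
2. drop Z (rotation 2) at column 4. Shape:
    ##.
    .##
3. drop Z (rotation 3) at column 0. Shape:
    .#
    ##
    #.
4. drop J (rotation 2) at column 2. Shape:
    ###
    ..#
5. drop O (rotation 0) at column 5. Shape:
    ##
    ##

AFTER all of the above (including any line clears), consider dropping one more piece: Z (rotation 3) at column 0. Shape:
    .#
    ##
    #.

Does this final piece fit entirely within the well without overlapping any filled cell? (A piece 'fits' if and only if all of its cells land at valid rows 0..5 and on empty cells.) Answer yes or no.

Answer: yes

Derivation:
Drop 1: L rot2 at col 4 lands with bottom-row=0; cleared 0 line(s) (total 0); column heights now [0 0 0 0 2 2 2], max=2
Drop 2: Z rot2 at col 4 lands with bottom-row=2; cleared 0 line(s) (total 0); column heights now [0 0 0 0 4 4 3], max=4
Drop 3: Z rot3 at col 0 lands with bottom-row=0; cleared 0 line(s) (total 0); column heights now [2 3 0 0 4 4 3], max=4
Drop 4: J rot2 at col 2 lands with bottom-row=4; cleared 0 line(s) (total 0); column heights now [2 3 6 6 6 4 3], max=6
Drop 5: O rot0 at col 5 lands with bottom-row=4; cleared 0 line(s) (total 0); column heights now [2 3 6 6 6 6 6], max=6
Test piece Z rot3 at col 0 (width 2): heights before test = [2 3 6 6 6 6 6]; fits = True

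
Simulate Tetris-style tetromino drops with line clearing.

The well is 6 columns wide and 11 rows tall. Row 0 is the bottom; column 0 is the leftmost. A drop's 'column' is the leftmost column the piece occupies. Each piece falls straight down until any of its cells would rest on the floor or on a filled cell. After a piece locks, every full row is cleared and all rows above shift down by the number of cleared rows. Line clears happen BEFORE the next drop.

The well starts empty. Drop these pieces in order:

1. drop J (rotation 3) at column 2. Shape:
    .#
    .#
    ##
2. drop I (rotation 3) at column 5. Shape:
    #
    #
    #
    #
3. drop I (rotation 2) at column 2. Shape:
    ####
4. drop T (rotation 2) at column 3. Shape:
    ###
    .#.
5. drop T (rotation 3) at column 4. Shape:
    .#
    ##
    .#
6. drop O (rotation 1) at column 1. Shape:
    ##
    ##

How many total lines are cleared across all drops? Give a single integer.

Answer: 0

Derivation:
Drop 1: J rot3 at col 2 lands with bottom-row=0; cleared 0 line(s) (total 0); column heights now [0 0 1 3 0 0], max=3
Drop 2: I rot3 at col 5 lands with bottom-row=0; cleared 0 line(s) (total 0); column heights now [0 0 1 3 0 4], max=4
Drop 3: I rot2 at col 2 lands with bottom-row=4; cleared 0 line(s) (total 0); column heights now [0 0 5 5 5 5], max=5
Drop 4: T rot2 at col 3 lands with bottom-row=5; cleared 0 line(s) (total 0); column heights now [0 0 5 7 7 7], max=7
Drop 5: T rot3 at col 4 lands with bottom-row=7; cleared 0 line(s) (total 0); column heights now [0 0 5 7 9 10], max=10
Drop 6: O rot1 at col 1 lands with bottom-row=5; cleared 0 line(s) (total 0); column heights now [0 7 7 7 9 10], max=10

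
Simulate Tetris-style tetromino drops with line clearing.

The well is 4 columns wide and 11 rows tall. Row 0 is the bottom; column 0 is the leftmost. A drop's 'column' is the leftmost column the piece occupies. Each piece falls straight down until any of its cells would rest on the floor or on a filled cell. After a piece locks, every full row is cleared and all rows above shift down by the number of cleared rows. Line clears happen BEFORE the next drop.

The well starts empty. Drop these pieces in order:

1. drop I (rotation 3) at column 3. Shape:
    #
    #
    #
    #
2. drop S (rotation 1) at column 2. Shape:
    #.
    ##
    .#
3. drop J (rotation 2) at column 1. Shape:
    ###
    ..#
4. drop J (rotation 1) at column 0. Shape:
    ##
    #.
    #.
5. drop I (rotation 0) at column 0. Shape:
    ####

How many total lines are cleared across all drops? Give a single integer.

Answer: 2

Derivation:
Drop 1: I rot3 at col 3 lands with bottom-row=0; cleared 0 line(s) (total 0); column heights now [0 0 0 4], max=4
Drop 2: S rot1 at col 2 lands with bottom-row=4; cleared 0 line(s) (total 0); column heights now [0 0 7 6], max=7
Drop 3: J rot2 at col 1 lands with bottom-row=6; cleared 0 line(s) (total 0); column heights now [0 8 8 8], max=8
Drop 4: J rot1 at col 0 lands with bottom-row=6; cleared 1 line(s) (total 1); column heights now [8 8 7 7], max=8
Drop 5: I rot0 at col 0 lands with bottom-row=8; cleared 1 line(s) (total 2); column heights now [8 8 7 7], max=8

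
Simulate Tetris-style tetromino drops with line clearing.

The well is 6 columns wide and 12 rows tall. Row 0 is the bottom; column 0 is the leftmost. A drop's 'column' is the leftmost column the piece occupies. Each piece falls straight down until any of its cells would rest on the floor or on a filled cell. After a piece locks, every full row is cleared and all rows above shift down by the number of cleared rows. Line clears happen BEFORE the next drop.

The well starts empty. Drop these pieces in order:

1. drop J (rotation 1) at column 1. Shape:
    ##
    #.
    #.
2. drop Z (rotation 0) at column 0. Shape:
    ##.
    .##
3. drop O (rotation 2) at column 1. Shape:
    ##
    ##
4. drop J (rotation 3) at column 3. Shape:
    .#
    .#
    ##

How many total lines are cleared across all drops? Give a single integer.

Answer: 0

Derivation:
Drop 1: J rot1 at col 1 lands with bottom-row=0; cleared 0 line(s) (total 0); column heights now [0 3 3 0 0 0], max=3
Drop 2: Z rot0 at col 0 lands with bottom-row=3; cleared 0 line(s) (total 0); column heights now [5 5 4 0 0 0], max=5
Drop 3: O rot2 at col 1 lands with bottom-row=5; cleared 0 line(s) (total 0); column heights now [5 7 7 0 0 0], max=7
Drop 4: J rot3 at col 3 lands with bottom-row=0; cleared 0 line(s) (total 0); column heights now [5 7 7 1 3 0], max=7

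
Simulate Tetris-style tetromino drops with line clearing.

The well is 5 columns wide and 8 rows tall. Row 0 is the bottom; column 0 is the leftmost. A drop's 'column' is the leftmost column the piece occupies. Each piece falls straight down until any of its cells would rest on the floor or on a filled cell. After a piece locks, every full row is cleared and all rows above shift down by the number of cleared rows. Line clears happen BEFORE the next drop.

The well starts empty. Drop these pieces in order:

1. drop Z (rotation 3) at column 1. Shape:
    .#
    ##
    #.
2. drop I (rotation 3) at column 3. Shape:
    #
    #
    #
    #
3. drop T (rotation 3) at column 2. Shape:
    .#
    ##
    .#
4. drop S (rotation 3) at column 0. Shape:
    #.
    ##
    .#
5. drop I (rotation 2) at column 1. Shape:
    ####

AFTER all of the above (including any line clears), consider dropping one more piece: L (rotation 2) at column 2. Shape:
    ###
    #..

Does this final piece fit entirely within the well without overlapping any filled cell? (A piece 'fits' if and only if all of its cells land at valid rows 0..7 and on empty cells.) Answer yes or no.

Answer: no

Derivation:
Drop 1: Z rot3 at col 1 lands with bottom-row=0; cleared 0 line(s) (total 0); column heights now [0 2 3 0 0], max=3
Drop 2: I rot3 at col 3 lands with bottom-row=0; cleared 0 line(s) (total 0); column heights now [0 2 3 4 0], max=4
Drop 3: T rot3 at col 2 lands with bottom-row=4; cleared 0 line(s) (total 0); column heights now [0 2 6 7 0], max=7
Drop 4: S rot3 at col 0 lands with bottom-row=2; cleared 0 line(s) (total 0); column heights now [5 4 6 7 0], max=7
Drop 5: I rot2 at col 1 lands with bottom-row=7; cleared 0 line(s) (total 0); column heights now [5 8 8 8 8], max=8
Test piece L rot2 at col 2 (width 3): heights before test = [5 8 8 8 8]; fits = False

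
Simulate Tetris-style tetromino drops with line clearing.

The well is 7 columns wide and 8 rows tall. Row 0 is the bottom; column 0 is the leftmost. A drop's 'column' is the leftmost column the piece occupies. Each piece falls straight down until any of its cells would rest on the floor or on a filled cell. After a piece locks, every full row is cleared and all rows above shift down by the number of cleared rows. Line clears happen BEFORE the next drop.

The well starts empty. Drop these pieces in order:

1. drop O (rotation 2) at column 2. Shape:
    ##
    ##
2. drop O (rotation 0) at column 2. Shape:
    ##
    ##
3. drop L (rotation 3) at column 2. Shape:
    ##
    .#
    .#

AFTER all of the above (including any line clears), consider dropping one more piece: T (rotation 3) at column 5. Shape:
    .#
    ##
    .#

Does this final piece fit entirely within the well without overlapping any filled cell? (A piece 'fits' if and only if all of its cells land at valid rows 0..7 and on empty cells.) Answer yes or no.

Drop 1: O rot2 at col 2 lands with bottom-row=0; cleared 0 line(s) (total 0); column heights now [0 0 2 2 0 0 0], max=2
Drop 2: O rot0 at col 2 lands with bottom-row=2; cleared 0 line(s) (total 0); column heights now [0 0 4 4 0 0 0], max=4
Drop 3: L rot3 at col 2 lands with bottom-row=4; cleared 0 line(s) (total 0); column heights now [0 0 7 7 0 0 0], max=7
Test piece T rot3 at col 5 (width 2): heights before test = [0 0 7 7 0 0 0]; fits = True

Answer: yes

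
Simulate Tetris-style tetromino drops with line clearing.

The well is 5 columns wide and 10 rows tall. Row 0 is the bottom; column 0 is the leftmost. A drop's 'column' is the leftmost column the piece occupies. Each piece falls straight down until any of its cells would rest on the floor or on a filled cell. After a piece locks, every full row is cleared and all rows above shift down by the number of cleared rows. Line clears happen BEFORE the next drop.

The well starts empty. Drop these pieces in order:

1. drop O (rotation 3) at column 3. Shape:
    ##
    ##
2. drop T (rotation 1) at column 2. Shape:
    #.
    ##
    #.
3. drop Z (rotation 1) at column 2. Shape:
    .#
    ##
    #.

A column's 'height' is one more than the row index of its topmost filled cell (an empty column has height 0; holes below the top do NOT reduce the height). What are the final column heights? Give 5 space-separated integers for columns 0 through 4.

Drop 1: O rot3 at col 3 lands with bottom-row=0; cleared 0 line(s) (total 0); column heights now [0 0 0 2 2], max=2
Drop 2: T rot1 at col 2 lands with bottom-row=1; cleared 0 line(s) (total 0); column heights now [0 0 4 3 2], max=4
Drop 3: Z rot1 at col 2 lands with bottom-row=4; cleared 0 line(s) (total 0); column heights now [0 0 6 7 2], max=7

Answer: 0 0 6 7 2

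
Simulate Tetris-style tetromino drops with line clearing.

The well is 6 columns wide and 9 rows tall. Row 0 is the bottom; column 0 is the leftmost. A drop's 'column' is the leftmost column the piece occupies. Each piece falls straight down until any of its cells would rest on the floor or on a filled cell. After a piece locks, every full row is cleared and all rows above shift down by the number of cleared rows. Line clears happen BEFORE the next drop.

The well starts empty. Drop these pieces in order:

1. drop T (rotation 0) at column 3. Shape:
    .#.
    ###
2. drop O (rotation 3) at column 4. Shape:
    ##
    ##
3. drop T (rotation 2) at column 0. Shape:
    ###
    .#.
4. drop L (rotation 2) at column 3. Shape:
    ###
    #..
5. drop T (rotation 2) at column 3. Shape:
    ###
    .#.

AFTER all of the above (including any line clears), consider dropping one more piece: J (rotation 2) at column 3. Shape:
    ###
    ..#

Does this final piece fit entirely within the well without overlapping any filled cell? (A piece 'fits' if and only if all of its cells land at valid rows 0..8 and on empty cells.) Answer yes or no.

Drop 1: T rot0 at col 3 lands with bottom-row=0; cleared 0 line(s) (total 0); column heights now [0 0 0 1 2 1], max=2
Drop 2: O rot3 at col 4 lands with bottom-row=2; cleared 0 line(s) (total 0); column heights now [0 0 0 1 4 4], max=4
Drop 3: T rot2 at col 0 lands with bottom-row=0; cleared 0 line(s) (total 0); column heights now [2 2 2 1 4 4], max=4
Drop 4: L rot2 at col 3 lands with bottom-row=3; cleared 0 line(s) (total 0); column heights now [2 2 2 5 5 5], max=5
Drop 5: T rot2 at col 3 lands with bottom-row=5; cleared 0 line(s) (total 0); column heights now [2 2 2 7 7 7], max=7
Test piece J rot2 at col 3 (width 3): heights before test = [2 2 2 7 7 7]; fits = True

Answer: yes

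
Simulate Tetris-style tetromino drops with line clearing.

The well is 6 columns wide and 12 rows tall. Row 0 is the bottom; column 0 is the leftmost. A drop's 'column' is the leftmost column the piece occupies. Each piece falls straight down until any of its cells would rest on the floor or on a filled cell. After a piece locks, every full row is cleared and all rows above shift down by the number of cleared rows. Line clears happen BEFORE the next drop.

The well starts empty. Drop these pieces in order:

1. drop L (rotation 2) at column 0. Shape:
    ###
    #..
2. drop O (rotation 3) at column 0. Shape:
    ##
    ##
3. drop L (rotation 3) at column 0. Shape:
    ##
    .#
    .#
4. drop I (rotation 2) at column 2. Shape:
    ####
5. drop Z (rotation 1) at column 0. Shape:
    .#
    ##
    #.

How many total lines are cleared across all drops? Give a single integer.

Drop 1: L rot2 at col 0 lands with bottom-row=0; cleared 0 line(s) (total 0); column heights now [2 2 2 0 0 0], max=2
Drop 2: O rot3 at col 0 lands with bottom-row=2; cleared 0 line(s) (total 0); column heights now [4 4 2 0 0 0], max=4
Drop 3: L rot3 at col 0 lands with bottom-row=4; cleared 0 line(s) (total 0); column heights now [7 7 2 0 0 0], max=7
Drop 4: I rot2 at col 2 lands with bottom-row=2; cleared 1 line(s) (total 1); column heights now [6 6 2 0 0 0], max=6
Drop 5: Z rot1 at col 0 lands with bottom-row=6; cleared 0 line(s) (total 1); column heights now [8 9 2 0 0 0], max=9

Answer: 1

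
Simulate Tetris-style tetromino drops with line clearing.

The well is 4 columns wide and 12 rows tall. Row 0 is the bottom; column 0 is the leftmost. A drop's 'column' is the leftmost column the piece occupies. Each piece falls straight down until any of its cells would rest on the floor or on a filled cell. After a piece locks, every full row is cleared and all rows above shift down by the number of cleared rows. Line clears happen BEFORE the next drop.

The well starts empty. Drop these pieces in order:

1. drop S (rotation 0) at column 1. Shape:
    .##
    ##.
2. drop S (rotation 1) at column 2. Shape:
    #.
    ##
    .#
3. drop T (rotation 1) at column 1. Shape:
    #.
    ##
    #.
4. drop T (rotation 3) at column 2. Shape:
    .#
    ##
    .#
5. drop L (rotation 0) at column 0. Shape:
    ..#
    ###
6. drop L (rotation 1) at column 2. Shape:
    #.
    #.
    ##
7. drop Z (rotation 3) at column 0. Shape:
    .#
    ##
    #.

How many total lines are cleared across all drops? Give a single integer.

Drop 1: S rot0 at col 1 lands with bottom-row=0; cleared 0 line(s) (total 0); column heights now [0 1 2 2], max=2
Drop 2: S rot1 at col 2 lands with bottom-row=2; cleared 0 line(s) (total 0); column heights now [0 1 5 4], max=5
Drop 3: T rot1 at col 1 lands with bottom-row=4; cleared 0 line(s) (total 0); column heights now [0 7 6 4], max=7
Drop 4: T rot3 at col 2 lands with bottom-row=5; cleared 0 line(s) (total 0); column heights now [0 7 7 8], max=8
Drop 5: L rot0 at col 0 lands with bottom-row=7; cleared 1 line(s) (total 1); column heights now [0 7 8 7], max=8
Drop 6: L rot1 at col 2 lands with bottom-row=8; cleared 0 line(s) (total 1); column heights now [0 7 11 9], max=11
Drop 7: Z rot3 at col 0 lands with bottom-row=6; cleared 1 line(s) (total 2); column heights now [7 8 10 8], max=10

Answer: 2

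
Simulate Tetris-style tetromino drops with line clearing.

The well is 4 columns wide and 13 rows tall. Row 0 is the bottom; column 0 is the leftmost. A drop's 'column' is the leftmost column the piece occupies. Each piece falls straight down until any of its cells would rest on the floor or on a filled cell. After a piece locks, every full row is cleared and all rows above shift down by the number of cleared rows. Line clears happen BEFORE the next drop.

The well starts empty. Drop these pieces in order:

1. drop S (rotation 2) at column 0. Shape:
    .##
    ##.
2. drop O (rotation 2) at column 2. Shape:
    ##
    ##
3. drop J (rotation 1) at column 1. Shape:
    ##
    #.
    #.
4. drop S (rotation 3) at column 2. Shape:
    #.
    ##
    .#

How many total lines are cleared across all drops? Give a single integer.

Answer: 0

Derivation:
Drop 1: S rot2 at col 0 lands with bottom-row=0; cleared 0 line(s) (total 0); column heights now [1 2 2 0], max=2
Drop 2: O rot2 at col 2 lands with bottom-row=2; cleared 0 line(s) (total 0); column heights now [1 2 4 4], max=4
Drop 3: J rot1 at col 1 lands with bottom-row=2; cleared 0 line(s) (total 0); column heights now [1 5 5 4], max=5
Drop 4: S rot3 at col 2 lands with bottom-row=4; cleared 0 line(s) (total 0); column heights now [1 5 7 6], max=7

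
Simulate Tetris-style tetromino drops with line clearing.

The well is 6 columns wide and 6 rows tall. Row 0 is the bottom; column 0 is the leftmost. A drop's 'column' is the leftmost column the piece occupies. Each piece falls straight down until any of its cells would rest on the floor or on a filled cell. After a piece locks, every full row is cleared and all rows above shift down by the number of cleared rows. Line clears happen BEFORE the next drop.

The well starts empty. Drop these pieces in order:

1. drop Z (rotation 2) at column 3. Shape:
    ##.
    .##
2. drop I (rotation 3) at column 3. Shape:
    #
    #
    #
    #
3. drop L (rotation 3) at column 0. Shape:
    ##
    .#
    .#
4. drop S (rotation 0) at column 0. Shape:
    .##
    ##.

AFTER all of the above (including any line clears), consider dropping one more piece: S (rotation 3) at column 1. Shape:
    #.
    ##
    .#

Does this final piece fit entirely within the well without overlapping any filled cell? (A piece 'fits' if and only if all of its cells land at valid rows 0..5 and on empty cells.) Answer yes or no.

Drop 1: Z rot2 at col 3 lands with bottom-row=0; cleared 0 line(s) (total 0); column heights now [0 0 0 2 2 1], max=2
Drop 2: I rot3 at col 3 lands with bottom-row=2; cleared 0 line(s) (total 0); column heights now [0 0 0 6 2 1], max=6
Drop 3: L rot3 at col 0 lands with bottom-row=0; cleared 0 line(s) (total 0); column heights now [3 3 0 6 2 1], max=6
Drop 4: S rot0 at col 0 lands with bottom-row=3; cleared 0 line(s) (total 0); column heights now [4 5 5 6 2 1], max=6
Test piece S rot3 at col 1 (width 2): heights before test = [4 5 5 6 2 1]; fits = False

Answer: no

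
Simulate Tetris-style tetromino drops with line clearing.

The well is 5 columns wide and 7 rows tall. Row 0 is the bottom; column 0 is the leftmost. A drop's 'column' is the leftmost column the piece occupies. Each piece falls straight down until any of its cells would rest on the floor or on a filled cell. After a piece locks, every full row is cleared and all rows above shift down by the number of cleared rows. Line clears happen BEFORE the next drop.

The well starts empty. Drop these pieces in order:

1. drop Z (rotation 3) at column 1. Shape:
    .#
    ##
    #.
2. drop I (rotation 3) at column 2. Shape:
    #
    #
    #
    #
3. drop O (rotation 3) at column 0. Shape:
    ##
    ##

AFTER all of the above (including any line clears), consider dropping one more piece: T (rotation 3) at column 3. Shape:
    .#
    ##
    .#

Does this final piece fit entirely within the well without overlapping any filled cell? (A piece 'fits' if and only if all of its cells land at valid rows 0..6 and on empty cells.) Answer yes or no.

Answer: yes

Derivation:
Drop 1: Z rot3 at col 1 lands with bottom-row=0; cleared 0 line(s) (total 0); column heights now [0 2 3 0 0], max=3
Drop 2: I rot3 at col 2 lands with bottom-row=3; cleared 0 line(s) (total 0); column heights now [0 2 7 0 0], max=7
Drop 3: O rot3 at col 0 lands with bottom-row=2; cleared 0 line(s) (total 0); column heights now [4 4 7 0 0], max=7
Test piece T rot3 at col 3 (width 2): heights before test = [4 4 7 0 0]; fits = True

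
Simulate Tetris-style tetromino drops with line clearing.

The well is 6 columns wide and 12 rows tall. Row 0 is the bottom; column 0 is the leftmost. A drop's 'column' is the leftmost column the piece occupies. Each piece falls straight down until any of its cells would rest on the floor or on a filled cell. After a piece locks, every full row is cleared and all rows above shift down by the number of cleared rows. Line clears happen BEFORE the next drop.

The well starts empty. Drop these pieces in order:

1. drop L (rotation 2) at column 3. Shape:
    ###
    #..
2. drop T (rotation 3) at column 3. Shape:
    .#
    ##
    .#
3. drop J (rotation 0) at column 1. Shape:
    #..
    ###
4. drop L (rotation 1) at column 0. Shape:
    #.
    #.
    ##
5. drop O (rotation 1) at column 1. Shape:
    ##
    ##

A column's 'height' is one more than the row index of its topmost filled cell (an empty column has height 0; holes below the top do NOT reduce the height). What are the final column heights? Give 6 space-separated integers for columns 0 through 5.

Answer: 9 9 9 5 5 2

Derivation:
Drop 1: L rot2 at col 3 lands with bottom-row=0; cleared 0 line(s) (total 0); column heights now [0 0 0 2 2 2], max=2
Drop 2: T rot3 at col 3 lands with bottom-row=2; cleared 0 line(s) (total 0); column heights now [0 0 0 4 5 2], max=5
Drop 3: J rot0 at col 1 lands with bottom-row=4; cleared 0 line(s) (total 0); column heights now [0 6 5 5 5 2], max=6
Drop 4: L rot1 at col 0 lands with bottom-row=6; cleared 0 line(s) (total 0); column heights now [9 7 5 5 5 2], max=9
Drop 5: O rot1 at col 1 lands with bottom-row=7; cleared 0 line(s) (total 0); column heights now [9 9 9 5 5 2], max=9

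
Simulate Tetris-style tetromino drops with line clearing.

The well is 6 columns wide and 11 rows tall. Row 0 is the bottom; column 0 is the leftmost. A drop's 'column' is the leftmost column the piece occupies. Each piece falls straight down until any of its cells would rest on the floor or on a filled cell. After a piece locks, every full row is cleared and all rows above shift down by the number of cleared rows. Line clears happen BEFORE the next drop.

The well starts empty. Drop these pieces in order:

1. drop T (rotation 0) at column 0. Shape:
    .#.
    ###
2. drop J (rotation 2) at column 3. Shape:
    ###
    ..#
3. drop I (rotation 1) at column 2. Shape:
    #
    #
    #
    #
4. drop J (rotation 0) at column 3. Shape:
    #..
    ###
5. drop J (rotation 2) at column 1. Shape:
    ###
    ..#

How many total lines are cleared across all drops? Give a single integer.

Drop 1: T rot0 at col 0 lands with bottom-row=0; cleared 0 line(s) (total 0); column heights now [1 2 1 0 0 0], max=2
Drop 2: J rot2 at col 3 lands with bottom-row=0; cleared 0 line(s) (total 0); column heights now [1 2 1 2 2 2], max=2
Drop 3: I rot1 at col 2 lands with bottom-row=1; cleared 0 line(s) (total 0); column heights now [1 2 5 2 2 2], max=5
Drop 4: J rot0 at col 3 lands with bottom-row=2; cleared 0 line(s) (total 0); column heights now [1 2 5 4 3 3], max=5
Drop 5: J rot2 at col 1 lands with bottom-row=4; cleared 0 line(s) (total 0); column heights now [1 6 6 6 3 3], max=6

Answer: 0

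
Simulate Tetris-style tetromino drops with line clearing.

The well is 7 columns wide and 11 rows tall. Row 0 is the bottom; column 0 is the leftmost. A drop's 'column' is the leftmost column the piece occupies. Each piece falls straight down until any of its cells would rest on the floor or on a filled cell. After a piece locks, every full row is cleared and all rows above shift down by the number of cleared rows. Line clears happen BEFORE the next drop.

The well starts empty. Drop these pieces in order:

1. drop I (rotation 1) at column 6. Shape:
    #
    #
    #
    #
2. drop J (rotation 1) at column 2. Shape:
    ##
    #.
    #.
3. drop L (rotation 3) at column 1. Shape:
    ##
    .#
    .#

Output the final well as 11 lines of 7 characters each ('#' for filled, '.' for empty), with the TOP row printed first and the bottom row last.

Drop 1: I rot1 at col 6 lands with bottom-row=0; cleared 0 line(s) (total 0); column heights now [0 0 0 0 0 0 4], max=4
Drop 2: J rot1 at col 2 lands with bottom-row=0; cleared 0 line(s) (total 0); column heights now [0 0 3 3 0 0 4], max=4
Drop 3: L rot3 at col 1 lands with bottom-row=3; cleared 0 line(s) (total 0); column heights now [0 6 6 3 0 0 4], max=6

Answer: .......
.......
.......
.......
.......
.##....
..#....
..#...#
..##..#
..#...#
..#...#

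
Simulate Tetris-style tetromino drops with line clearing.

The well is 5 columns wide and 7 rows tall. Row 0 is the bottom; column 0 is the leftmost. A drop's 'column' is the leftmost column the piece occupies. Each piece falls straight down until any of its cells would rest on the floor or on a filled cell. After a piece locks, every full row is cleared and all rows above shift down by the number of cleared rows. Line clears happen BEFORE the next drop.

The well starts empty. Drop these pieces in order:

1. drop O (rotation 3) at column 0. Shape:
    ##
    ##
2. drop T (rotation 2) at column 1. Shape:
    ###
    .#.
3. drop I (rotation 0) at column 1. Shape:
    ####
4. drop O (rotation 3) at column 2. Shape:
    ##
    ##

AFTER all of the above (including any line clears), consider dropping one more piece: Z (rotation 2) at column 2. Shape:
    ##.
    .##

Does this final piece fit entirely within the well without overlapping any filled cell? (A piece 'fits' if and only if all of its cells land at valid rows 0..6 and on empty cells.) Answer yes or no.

Answer: no

Derivation:
Drop 1: O rot3 at col 0 lands with bottom-row=0; cleared 0 line(s) (total 0); column heights now [2 2 0 0 0], max=2
Drop 2: T rot2 at col 1 lands with bottom-row=1; cleared 0 line(s) (total 0); column heights now [2 3 3 3 0], max=3
Drop 3: I rot0 at col 1 lands with bottom-row=3; cleared 0 line(s) (total 0); column heights now [2 4 4 4 4], max=4
Drop 4: O rot3 at col 2 lands with bottom-row=4; cleared 0 line(s) (total 0); column heights now [2 4 6 6 4], max=6
Test piece Z rot2 at col 2 (width 3): heights before test = [2 4 6 6 4]; fits = False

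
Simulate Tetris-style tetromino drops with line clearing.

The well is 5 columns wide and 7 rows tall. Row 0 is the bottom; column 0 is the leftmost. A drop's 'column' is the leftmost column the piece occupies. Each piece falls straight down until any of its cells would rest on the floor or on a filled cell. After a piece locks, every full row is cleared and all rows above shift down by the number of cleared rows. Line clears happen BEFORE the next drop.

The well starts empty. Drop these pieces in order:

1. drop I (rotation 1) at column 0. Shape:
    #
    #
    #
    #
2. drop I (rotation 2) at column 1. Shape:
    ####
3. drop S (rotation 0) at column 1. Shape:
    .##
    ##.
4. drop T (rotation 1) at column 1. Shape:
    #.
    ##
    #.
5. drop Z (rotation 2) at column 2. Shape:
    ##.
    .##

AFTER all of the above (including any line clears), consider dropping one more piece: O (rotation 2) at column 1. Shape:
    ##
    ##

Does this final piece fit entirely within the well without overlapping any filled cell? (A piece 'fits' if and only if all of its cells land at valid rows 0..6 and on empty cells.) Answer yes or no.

Answer: yes

Derivation:
Drop 1: I rot1 at col 0 lands with bottom-row=0; cleared 0 line(s) (total 0); column heights now [4 0 0 0 0], max=4
Drop 2: I rot2 at col 1 lands with bottom-row=0; cleared 1 line(s) (total 1); column heights now [3 0 0 0 0], max=3
Drop 3: S rot0 at col 1 lands with bottom-row=0; cleared 0 line(s) (total 1); column heights now [3 1 2 2 0], max=3
Drop 4: T rot1 at col 1 lands with bottom-row=1; cleared 0 line(s) (total 1); column heights now [3 4 3 2 0], max=4
Drop 5: Z rot2 at col 2 lands with bottom-row=2; cleared 1 line(s) (total 2); column heights now [2 3 3 3 0], max=3
Test piece O rot2 at col 1 (width 2): heights before test = [2 3 3 3 0]; fits = True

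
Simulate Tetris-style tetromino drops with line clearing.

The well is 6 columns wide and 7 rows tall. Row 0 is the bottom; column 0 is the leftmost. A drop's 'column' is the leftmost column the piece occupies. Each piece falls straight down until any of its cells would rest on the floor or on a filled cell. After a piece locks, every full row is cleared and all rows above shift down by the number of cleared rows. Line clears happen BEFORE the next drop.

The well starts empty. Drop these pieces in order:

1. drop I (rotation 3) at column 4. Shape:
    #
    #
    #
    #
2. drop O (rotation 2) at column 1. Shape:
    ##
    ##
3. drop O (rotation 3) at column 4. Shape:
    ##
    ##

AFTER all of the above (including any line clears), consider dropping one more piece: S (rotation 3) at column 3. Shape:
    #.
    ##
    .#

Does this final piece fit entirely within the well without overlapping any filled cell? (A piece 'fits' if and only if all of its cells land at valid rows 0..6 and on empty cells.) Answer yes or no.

Answer: no

Derivation:
Drop 1: I rot3 at col 4 lands with bottom-row=0; cleared 0 line(s) (total 0); column heights now [0 0 0 0 4 0], max=4
Drop 2: O rot2 at col 1 lands with bottom-row=0; cleared 0 line(s) (total 0); column heights now [0 2 2 0 4 0], max=4
Drop 3: O rot3 at col 4 lands with bottom-row=4; cleared 0 line(s) (total 0); column heights now [0 2 2 0 6 6], max=6
Test piece S rot3 at col 3 (width 2): heights before test = [0 2 2 0 6 6]; fits = False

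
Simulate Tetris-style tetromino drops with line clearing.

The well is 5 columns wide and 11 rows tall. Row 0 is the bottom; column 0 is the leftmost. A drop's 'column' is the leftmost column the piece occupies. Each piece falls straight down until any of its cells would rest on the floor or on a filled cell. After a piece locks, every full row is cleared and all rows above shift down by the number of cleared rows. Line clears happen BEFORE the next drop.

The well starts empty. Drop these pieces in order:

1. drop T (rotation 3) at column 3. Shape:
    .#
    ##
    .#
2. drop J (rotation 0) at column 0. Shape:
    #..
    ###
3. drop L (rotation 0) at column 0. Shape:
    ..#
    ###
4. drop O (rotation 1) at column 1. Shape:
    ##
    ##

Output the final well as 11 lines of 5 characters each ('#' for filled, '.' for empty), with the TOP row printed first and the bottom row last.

Answer: .....
.....
.....
.....
.....
.##..
.##..
..#..
###.#
#..##
###.#

Derivation:
Drop 1: T rot3 at col 3 lands with bottom-row=0; cleared 0 line(s) (total 0); column heights now [0 0 0 2 3], max=3
Drop 2: J rot0 at col 0 lands with bottom-row=0; cleared 0 line(s) (total 0); column heights now [2 1 1 2 3], max=3
Drop 3: L rot0 at col 0 lands with bottom-row=2; cleared 0 line(s) (total 0); column heights now [3 3 4 2 3], max=4
Drop 4: O rot1 at col 1 lands with bottom-row=4; cleared 0 line(s) (total 0); column heights now [3 6 6 2 3], max=6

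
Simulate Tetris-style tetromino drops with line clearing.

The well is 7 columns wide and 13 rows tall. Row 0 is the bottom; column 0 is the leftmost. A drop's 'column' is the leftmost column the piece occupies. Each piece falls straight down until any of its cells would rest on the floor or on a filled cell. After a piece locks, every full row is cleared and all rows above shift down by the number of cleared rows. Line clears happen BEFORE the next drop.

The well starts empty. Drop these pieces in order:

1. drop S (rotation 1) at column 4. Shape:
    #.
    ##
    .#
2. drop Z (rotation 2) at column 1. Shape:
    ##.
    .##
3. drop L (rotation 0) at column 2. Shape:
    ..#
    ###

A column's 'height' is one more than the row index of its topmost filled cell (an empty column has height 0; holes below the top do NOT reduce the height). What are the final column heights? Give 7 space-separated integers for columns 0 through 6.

Answer: 0 2 4 4 5 2 0

Derivation:
Drop 1: S rot1 at col 4 lands with bottom-row=0; cleared 0 line(s) (total 0); column heights now [0 0 0 0 3 2 0], max=3
Drop 2: Z rot2 at col 1 lands with bottom-row=0; cleared 0 line(s) (total 0); column heights now [0 2 2 1 3 2 0], max=3
Drop 3: L rot0 at col 2 lands with bottom-row=3; cleared 0 line(s) (total 0); column heights now [0 2 4 4 5 2 0], max=5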